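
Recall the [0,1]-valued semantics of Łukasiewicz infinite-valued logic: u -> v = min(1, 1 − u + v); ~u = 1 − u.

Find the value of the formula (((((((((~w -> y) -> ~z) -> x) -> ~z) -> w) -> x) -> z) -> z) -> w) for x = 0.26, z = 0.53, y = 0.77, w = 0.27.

~w: Łukasiewicz ¬ gives 1 − 0.27 = 0.73
(~w -> y): min(1, 1 − 0.73 + 0.77) = 1
~z: Łukasiewicz ¬ gives 1 − 0.53 = 0.47
((~w -> y) -> ~z): min(1, 1 − 1 + 0.47) = 0.47
(((~w -> y) -> ~z) -> x): min(1, 1 − 0.47 + 0.26) = 0.79
~z: Łukasiewicz ¬ gives 1 − 0.53 = 0.47
((((~w -> y) -> ~z) -> x) -> ~z): min(1, 1 − 0.79 + 0.47) = 0.68
(((((~w -> y) -> ~z) -> x) -> ~z) -> w): min(1, 1 − 0.68 + 0.27) = 0.59
((((((~w -> y) -> ~z) -> x) -> ~z) -> w) -> x): min(1, 1 − 0.59 + 0.26) = 0.67
(((((((~w -> y) -> ~z) -> x) -> ~z) -> w) -> x) -> z): min(1, 1 − 0.67 + 0.53) = 0.86
((((((((~w -> y) -> ~z) -> x) -> ~z) -> w) -> x) -> z) -> z): min(1, 1 − 0.86 + 0.53) = 0.67
(((((((((~w -> y) -> ~z) -> x) -> ~z) -> w) -> x) -> z) -> z) -> w): min(1, 1 − 0.67 + 0.27) = 0.6

0.60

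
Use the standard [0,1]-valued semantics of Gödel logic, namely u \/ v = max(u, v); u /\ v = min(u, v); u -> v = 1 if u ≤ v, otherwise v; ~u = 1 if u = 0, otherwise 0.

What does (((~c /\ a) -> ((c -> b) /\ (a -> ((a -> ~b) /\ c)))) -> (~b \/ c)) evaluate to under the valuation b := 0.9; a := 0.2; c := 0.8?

~c: Gödel ¬ of 0.8 = 0 (operand ≠ 0)
(~c /\ a) = min(0, 0.2) = 0
(c -> b): 0.8 ≤ 0.9, so result = 1
~b: Gödel ¬ of 0.9 = 0 (operand ≠ 0)
(a -> ~b): 0.2 > 0, so result = 0
((a -> ~b) /\ c) = min(0, 0.8) = 0
(a -> ((a -> ~b) /\ c)): 0.2 > 0, so result = 0
((c -> b) /\ (a -> ((a -> ~b) /\ c))) = min(1, 0) = 0
((~c /\ a) -> ((c -> b) /\ (a -> ((a -> ~b) /\ c)))): 0 ≤ 0, so result = 1
~b: Gödel ¬ of 0.9 = 0 (operand ≠ 0)
(~b \/ c) = max(0, 0.8) = 0.8
(((~c /\ a) -> ((c -> b) /\ (a -> ((a -> ~b) /\ c)))) -> (~b \/ c)): 1 > 0.8, so result = 0.8

0.80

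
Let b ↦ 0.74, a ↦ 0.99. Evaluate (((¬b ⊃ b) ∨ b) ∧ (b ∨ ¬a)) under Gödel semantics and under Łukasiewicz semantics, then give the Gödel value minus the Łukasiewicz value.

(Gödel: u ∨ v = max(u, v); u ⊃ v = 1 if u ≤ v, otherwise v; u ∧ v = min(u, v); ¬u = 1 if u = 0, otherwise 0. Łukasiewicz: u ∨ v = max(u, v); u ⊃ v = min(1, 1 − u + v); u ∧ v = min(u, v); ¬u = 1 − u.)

Gödel evaluation:
  ¬b: Gödel ¬ of 0.74 = 0 (operand ≠ 0)
  (¬b ⊃ b): 0 ≤ 0.74, so result = 1
  ((¬b ⊃ b) ∨ b) = max(1, 0.74) = 1
  ¬a: Gödel ¬ of 0.99 = 0 (operand ≠ 0)
  (b ∨ ¬a) = max(0.74, 0) = 0.74
  (((¬b ⊃ b) ∨ b) ∧ (b ∨ ¬a)) = min(1, 0.74) = 0.74
  Gödel value = 0.74
Łukasiewicz evaluation:
  ¬b: Łukasiewicz ¬ gives 1 − 0.74 = 0.26
  (¬b ⊃ b): min(1, 1 − 0.26 + 0.74) = 1
  ((¬b ⊃ b) ∨ b) = max(1, 0.74) = 1
  ¬a: Łukasiewicz ¬ gives 1 − 0.99 = 0.01
  (b ∨ ¬a) = max(0.74, 0.01) = 0.74
  (((¬b ⊃ b) ∨ b) ∧ (b ∨ ¬a)) = min(1, 0.74) = 0.74
  Łukasiewicz value = 0.74
Difference: 0.74 − 0.74 = 0.00

0.00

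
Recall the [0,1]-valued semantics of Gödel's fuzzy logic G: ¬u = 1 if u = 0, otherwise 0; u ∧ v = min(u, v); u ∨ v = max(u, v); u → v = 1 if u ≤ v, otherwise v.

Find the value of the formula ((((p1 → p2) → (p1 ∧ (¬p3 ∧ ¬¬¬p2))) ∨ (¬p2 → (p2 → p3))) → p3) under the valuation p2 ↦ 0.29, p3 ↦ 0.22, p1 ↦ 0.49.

0.22

(p1 → p2): 0.49 > 0.29, so result = 0.29
¬p3: Gödel ¬ of 0.22 = 0 (operand ≠ 0)
¬p2: Gödel ¬ of 0.29 = 0 (operand ≠ 0)
¬¬p2: Gödel ¬ of 0 = 1 (operand is 0)
¬¬¬p2: Gödel ¬ of 1 = 0 (operand ≠ 0)
(¬p3 ∧ ¬¬¬p2) = min(0, 0) = 0
(p1 ∧ (¬p3 ∧ ¬¬¬p2)) = min(0.49, 0) = 0
((p1 → p2) → (p1 ∧ (¬p3 ∧ ¬¬¬p2))): 0.29 > 0, so result = 0
¬p2: Gödel ¬ of 0.29 = 0 (operand ≠ 0)
(p2 → p3): 0.29 > 0.22, so result = 0.22
(¬p2 → (p2 → p3)): 0 ≤ 0.22, so result = 1
(((p1 → p2) → (p1 ∧ (¬p3 ∧ ¬¬¬p2))) ∨ (¬p2 → (p2 → p3))) = max(0, 1) = 1
((((p1 → p2) → (p1 ∧ (¬p3 ∧ ¬¬¬p2))) ∨ (¬p2 → (p2 → p3))) → p3): 1 > 0.22, so result = 0.22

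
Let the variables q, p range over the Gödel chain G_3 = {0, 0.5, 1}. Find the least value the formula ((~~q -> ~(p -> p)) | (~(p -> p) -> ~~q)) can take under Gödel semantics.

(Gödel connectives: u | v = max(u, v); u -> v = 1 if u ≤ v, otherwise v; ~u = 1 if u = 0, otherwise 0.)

1.00

Every assignment gives 1. For instance at q = 0, p = 0:
  ~q: Gödel ¬ of 0 = 1 (operand is 0)
  ~~q: Gödel ¬ of 1 = 0 (operand ≠ 0)
  (p -> p): 0 ≤ 0, so result = 1
  ~(p -> p): Gödel ¬ of 1 = 0 (operand ≠ 0)
  (~~q -> ~(p -> p)): 0 ≤ 0, so result = 1
  (p -> p): 0 ≤ 0, so result = 1
  ~(p -> p): Gödel ¬ of 1 = 0 (operand ≠ 0)
  ~q: Gödel ¬ of 0 = 1 (operand is 0)
  ~~q: Gödel ¬ of 1 = 0 (operand ≠ 0)
  (~(p -> p) -> ~~q): 0 ≤ 0, so result = 1
  ((~~q -> ~(p -> p)) | (~(p -> p) -> ~~q)) = max(1, 1) = 1
All 9 assignments give value 1 — the formula is a G_3-tautology.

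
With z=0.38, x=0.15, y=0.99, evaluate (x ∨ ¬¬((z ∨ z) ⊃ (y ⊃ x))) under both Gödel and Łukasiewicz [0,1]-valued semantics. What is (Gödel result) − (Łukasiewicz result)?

Gödel evaluation:
  (z ∨ z) = max(0.38, 0.38) = 0.38
  (y ⊃ x): 0.99 > 0.15, so result = 0.15
  ((z ∨ z) ⊃ (y ⊃ x)): 0.38 > 0.15, so result = 0.15
  ¬((z ∨ z) ⊃ (y ⊃ x)): Gödel ¬ of 0.15 = 0 (operand ≠ 0)
  ¬¬((z ∨ z) ⊃ (y ⊃ x)): Gödel ¬ of 0 = 1 (operand is 0)
  (x ∨ ¬¬((z ∨ z) ⊃ (y ⊃ x))) = max(0.15, 1) = 1
  Gödel value = 1
Łukasiewicz evaluation:
  (z ∨ z) = max(0.38, 0.38) = 0.38
  (y ⊃ x): min(1, 1 − 0.99 + 0.15) = 0.16
  ((z ∨ z) ⊃ (y ⊃ x)): min(1, 1 − 0.38 + 0.16) = 0.78
  ¬((z ∨ z) ⊃ (y ⊃ x)): Łukasiewicz ¬ gives 1 − 0.78 = 0.22
  ¬¬((z ∨ z) ⊃ (y ⊃ x)): Łukasiewicz ¬ gives 1 − 0.22 = 0.78
  (x ∨ ¬¬((z ∨ z) ⊃ (y ⊃ x))) = max(0.15, 0.78) = 0.78
  Łukasiewicz value = 0.78
Difference: 1 − 0.78 = 0.22

0.22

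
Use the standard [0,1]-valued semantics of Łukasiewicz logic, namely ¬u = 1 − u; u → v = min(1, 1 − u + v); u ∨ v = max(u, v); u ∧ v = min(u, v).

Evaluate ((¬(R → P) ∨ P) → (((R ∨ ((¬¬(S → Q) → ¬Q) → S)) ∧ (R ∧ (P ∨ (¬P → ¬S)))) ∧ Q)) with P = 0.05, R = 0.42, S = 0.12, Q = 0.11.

0.74

(R → P): min(1, 1 − 0.42 + 0.05) = 0.63
¬(R → P): Łukasiewicz ¬ gives 1 − 0.63 = 0.37
(¬(R → P) ∨ P) = max(0.37, 0.05) = 0.37
(S → Q): min(1, 1 − 0.12 + 0.11) = 0.99
¬(S → Q): Łukasiewicz ¬ gives 1 − 0.99 = 0.01
¬¬(S → Q): Łukasiewicz ¬ gives 1 − 0.01 = 0.99
¬Q: Łukasiewicz ¬ gives 1 − 0.11 = 0.89
(¬¬(S → Q) → ¬Q): min(1, 1 − 0.99 + 0.89) = 0.9
((¬¬(S → Q) → ¬Q) → S): min(1, 1 − 0.9 + 0.12) = 0.22
(R ∨ ((¬¬(S → Q) → ¬Q) → S)) = max(0.42, 0.22) = 0.42
¬P: Łukasiewicz ¬ gives 1 − 0.05 = 0.95
¬S: Łukasiewicz ¬ gives 1 − 0.12 = 0.88
(¬P → ¬S): min(1, 1 − 0.95 + 0.88) = 0.93
(P ∨ (¬P → ¬S)) = max(0.05, 0.93) = 0.93
(R ∧ (P ∨ (¬P → ¬S))) = min(0.42, 0.93) = 0.42
((R ∨ ((¬¬(S → Q) → ¬Q) → S)) ∧ (R ∧ (P ∨ (¬P → ¬S)))) = min(0.42, 0.42) = 0.42
(((R ∨ ((¬¬(S → Q) → ¬Q) → S)) ∧ (R ∧ (P ∨ (¬P → ¬S)))) ∧ Q) = min(0.42, 0.11) = 0.11
((¬(R → P) ∨ P) → (((R ∨ ((¬¬(S → Q) → ¬Q) → S)) ∧ (R ∧ (P ∨ (¬P → ¬S)))) ∧ Q)): min(1, 1 − 0.37 + 0.11) = 0.74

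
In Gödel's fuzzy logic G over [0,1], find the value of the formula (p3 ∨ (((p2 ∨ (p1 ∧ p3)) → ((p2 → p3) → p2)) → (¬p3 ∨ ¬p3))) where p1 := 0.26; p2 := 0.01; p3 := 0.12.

0.12

(p1 ∧ p3) = min(0.26, 0.12) = 0.12
(p2 ∨ (p1 ∧ p3)) = max(0.01, 0.12) = 0.12
(p2 → p3): 0.01 ≤ 0.12, so result = 1
((p2 → p3) → p2): 1 > 0.01, so result = 0.01
((p2 ∨ (p1 ∧ p3)) → ((p2 → p3) → p2)): 0.12 > 0.01, so result = 0.01
¬p3: Gödel ¬ of 0.12 = 0 (operand ≠ 0)
¬p3: Gödel ¬ of 0.12 = 0 (operand ≠ 0)
(¬p3 ∨ ¬p3) = max(0, 0) = 0
(((p2 ∨ (p1 ∧ p3)) → ((p2 → p3) → p2)) → (¬p3 ∨ ¬p3)): 0.01 > 0, so result = 0
(p3 ∨ (((p2 ∨ (p1 ∧ p3)) → ((p2 → p3) → p2)) → (¬p3 ∨ ¬p3))) = max(0.12, 0) = 0.12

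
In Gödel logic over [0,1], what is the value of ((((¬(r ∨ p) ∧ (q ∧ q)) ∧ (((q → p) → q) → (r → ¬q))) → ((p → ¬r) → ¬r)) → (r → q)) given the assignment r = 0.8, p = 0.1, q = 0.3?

(r ∨ p) = max(0.8, 0.1) = 0.8
¬(r ∨ p): Gödel ¬ of 0.8 = 0 (operand ≠ 0)
(q ∧ q) = min(0.3, 0.3) = 0.3
(¬(r ∨ p) ∧ (q ∧ q)) = min(0, 0.3) = 0
(q → p): 0.3 > 0.1, so result = 0.1
((q → p) → q): 0.1 ≤ 0.3, so result = 1
¬q: Gödel ¬ of 0.3 = 0 (operand ≠ 0)
(r → ¬q): 0.8 > 0, so result = 0
(((q → p) → q) → (r → ¬q)): 1 > 0, so result = 0
((¬(r ∨ p) ∧ (q ∧ q)) ∧ (((q → p) → q) → (r → ¬q))) = min(0, 0) = 0
¬r: Gödel ¬ of 0.8 = 0 (operand ≠ 0)
(p → ¬r): 0.1 > 0, so result = 0
¬r: Gödel ¬ of 0.8 = 0 (operand ≠ 0)
((p → ¬r) → ¬r): 0 ≤ 0, so result = 1
(((¬(r ∨ p) ∧ (q ∧ q)) ∧ (((q → p) → q) → (r → ¬q))) → ((p → ¬r) → ¬r)): 0 ≤ 1, so result = 1
(r → q): 0.8 > 0.3, so result = 0.3
((((¬(r ∨ p) ∧ (q ∧ q)) ∧ (((q → p) → q) → (r → ¬q))) → ((p → ¬r) → ¬r)) → (r → q)): 1 > 0.3, so result = 0.3

0.30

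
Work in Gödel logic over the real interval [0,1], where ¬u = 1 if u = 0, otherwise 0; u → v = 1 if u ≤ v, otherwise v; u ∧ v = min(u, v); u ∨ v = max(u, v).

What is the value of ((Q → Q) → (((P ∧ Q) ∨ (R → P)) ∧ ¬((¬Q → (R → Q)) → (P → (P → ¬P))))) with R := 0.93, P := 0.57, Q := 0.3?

(Q → Q): 0.3 ≤ 0.3, so result = 1
(P ∧ Q) = min(0.57, 0.3) = 0.3
(R → P): 0.93 > 0.57, so result = 0.57
((P ∧ Q) ∨ (R → P)) = max(0.3, 0.57) = 0.57
¬Q: Gödel ¬ of 0.3 = 0 (operand ≠ 0)
(R → Q): 0.93 > 0.3, so result = 0.3
(¬Q → (R → Q)): 0 ≤ 0.3, so result = 1
¬P: Gödel ¬ of 0.57 = 0 (operand ≠ 0)
(P → ¬P): 0.57 > 0, so result = 0
(P → (P → ¬P)): 0.57 > 0, so result = 0
((¬Q → (R → Q)) → (P → (P → ¬P))): 1 > 0, so result = 0
¬((¬Q → (R → Q)) → (P → (P → ¬P))): Gödel ¬ of 0 = 1 (operand is 0)
(((P ∧ Q) ∨ (R → P)) ∧ ¬((¬Q → (R → Q)) → (P → (P → ¬P)))) = min(0.57, 1) = 0.57
((Q → Q) → (((P ∧ Q) ∨ (R → P)) ∧ ¬((¬Q → (R → Q)) → (P → (P → ¬P))))): 1 > 0.57, so result = 0.57

0.57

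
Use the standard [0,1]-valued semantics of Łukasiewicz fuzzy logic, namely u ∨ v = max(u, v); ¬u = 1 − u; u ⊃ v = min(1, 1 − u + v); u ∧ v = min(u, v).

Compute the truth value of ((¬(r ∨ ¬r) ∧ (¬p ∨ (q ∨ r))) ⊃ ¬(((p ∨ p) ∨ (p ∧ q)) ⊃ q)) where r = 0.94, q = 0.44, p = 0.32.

¬r: Łukasiewicz ¬ gives 1 − 0.94 = 0.06
(r ∨ ¬r) = max(0.94, 0.06) = 0.94
¬(r ∨ ¬r): Łukasiewicz ¬ gives 1 − 0.94 = 0.06
¬p: Łukasiewicz ¬ gives 1 − 0.32 = 0.68
(q ∨ r) = max(0.44, 0.94) = 0.94
(¬p ∨ (q ∨ r)) = max(0.68, 0.94) = 0.94
(¬(r ∨ ¬r) ∧ (¬p ∨ (q ∨ r))) = min(0.06, 0.94) = 0.06
(p ∨ p) = max(0.32, 0.32) = 0.32
(p ∧ q) = min(0.32, 0.44) = 0.32
((p ∨ p) ∨ (p ∧ q)) = max(0.32, 0.32) = 0.32
(((p ∨ p) ∨ (p ∧ q)) ⊃ q): min(1, 1 − 0.32 + 0.44) = 1
¬(((p ∨ p) ∨ (p ∧ q)) ⊃ q): Łukasiewicz ¬ gives 1 − 1 = 0
((¬(r ∨ ¬r) ∧ (¬p ∨ (q ∨ r))) ⊃ ¬(((p ∨ p) ∨ (p ∧ q)) ⊃ q)): min(1, 1 − 0.06 + 0) = 0.94

0.94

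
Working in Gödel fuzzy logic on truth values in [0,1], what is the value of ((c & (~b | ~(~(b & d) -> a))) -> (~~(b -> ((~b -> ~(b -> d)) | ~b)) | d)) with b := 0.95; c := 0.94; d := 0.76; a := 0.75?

1.00

~b: Gödel ¬ of 0.95 = 0 (operand ≠ 0)
(b & d) = min(0.95, 0.76) = 0.76
~(b & d): Gödel ¬ of 0.76 = 0 (operand ≠ 0)
(~(b & d) -> a): 0 ≤ 0.75, so result = 1
~(~(b & d) -> a): Gödel ¬ of 1 = 0 (operand ≠ 0)
(~b | ~(~(b & d) -> a)) = max(0, 0) = 0
(c & (~b | ~(~(b & d) -> a))) = min(0.94, 0) = 0
~b: Gödel ¬ of 0.95 = 0 (operand ≠ 0)
(b -> d): 0.95 > 0.76, so result = 0.76
~(b -> d): Gödel ¬ of 0.76 = 0 (operand ≠ 0)
(~b -> ~(b -> d)): 0 ≤ 0, so result = 1
~b: Gödel ¬ of 0.95 = 0 (operand ≠ 0)
((~b -> ~(b -> d)) | ~b) = max(1, 0) = 1
(b -> ((~b -> ~(b -> d)) | ~b)): 0.95 ≤ 1, so result = 1
~(b -> ((~b -> ~(b -> d)) | ~b)): Gödel ¬ of 1 = 0 (operand ≠ 0)
~~(b -> ((~b -> ~(b -> d)) | ~b)): Gödel ¬ of 0 = 1 (operand is 0)
(~~(b -> ((~b -> ~(b -> d)) | ~b)) | d) = max(1, 0.76) = 1
((c & (~b | ~(~(b & d) -> a))) -> (~~(b -> ((~b -> ~(b -> d)) | ~b)) | d)): 0 ≤ 1, so result = 1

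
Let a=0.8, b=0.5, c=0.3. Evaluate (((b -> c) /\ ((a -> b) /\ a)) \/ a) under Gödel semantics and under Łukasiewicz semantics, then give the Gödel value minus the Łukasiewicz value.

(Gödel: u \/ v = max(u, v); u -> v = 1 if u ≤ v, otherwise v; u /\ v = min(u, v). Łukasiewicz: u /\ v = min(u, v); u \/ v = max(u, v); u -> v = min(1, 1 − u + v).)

Gödel evaluation:
  (b -> c): 0.5 > 0.3, so result = 0.3
  (a -> b): 0.8 > 0.5, so result = 0.5
  ((a -> b) /\ a) = min(0.5, 0.8) = 0.5
  ((b -> c) /\ ((a -> b) /\ a)) = min(0.3, 0.5) = 0.3
  (((b -> c) /\ ((a -> b) /\ a)) \/ a) = max(0.3, 0.8) = 0.8
  Gödel value = 0.8
Łukasiewicz evaluation:
  (b -> c): min(1, 1 − 0.5 + 0.3) = 0.8
  (a -> b): min(1, 1 − 0.8 + 0.5) = 0.7
  ((a -> b) /\ a) = min(0.7, 0.8) = 0.7
  ((b -> c) /\ ((a -> b) /\ a)) = min(0.8, 0.7) = 0.7
  (((b -> c) /\ ((a -> b) /\ a)) \/ a) = max(0.7, 0.8) = 0.8
  Łukasiewicz value = 0.8
Difference: 0.8 − 0.8 = 0.00

0.00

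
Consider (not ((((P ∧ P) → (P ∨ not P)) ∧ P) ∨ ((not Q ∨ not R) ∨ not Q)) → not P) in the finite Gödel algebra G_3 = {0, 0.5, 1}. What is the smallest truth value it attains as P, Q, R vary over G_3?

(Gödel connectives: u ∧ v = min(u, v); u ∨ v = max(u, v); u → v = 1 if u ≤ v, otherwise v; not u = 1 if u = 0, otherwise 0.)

1.00

Every assignment gives 1. For instance at P = 0, Q = 0, R = 0:
  (P ∧ P) = min(0, 0) = 0
  not P: Gödel ¬ of 0 = 1 (operand is 0)
  (P ∨ not P) = max(0, 1) = 1
  ((P ∧ P) → (P ∨ not P)): 0 ≤ 1, so result = 1
  (((P ∧ P) → (P ∨ not P)) ∧ P) = min(1, 0) = 0
  not Q: Gödel ¬ of 0 = 1 (operand is 0)
  not R: Gödel ¬ of 0 = 1 (operand is 0)
  (not Q ∨ not R) = max(1, 1) = 1
  not Q: Gödel ¬ of 0 = 1 (operand is 0)
  ((not Q ∨ not R) ∨ not Q) = max(1, 1) = 1
  ((((P ∧ P) → (P ∨ not P)) ∧ P) ∨ ((not Q ∨ not R) ∨ not Q)) = max(0, 1) = 1
  not ((((P ∧ P) → (P ∨ not P)) ∧ P) ∨ ((not Q ∨ not R) ∨ not Q)): Gödel ¬ of 1 = 0 (operand ≠ 0)
  not P: Gödel ¬ of 0 = 1 (operand is 0)
  (not ((((P ∧ P) → (P ∨ not P)) ∧ P) ∨ ((not Q ∨ not R) ∨ not Q)) → not P): 0 ≤ 1, so result = 1
All 27 assignments give value 1 — the formula is a G_3-tautology.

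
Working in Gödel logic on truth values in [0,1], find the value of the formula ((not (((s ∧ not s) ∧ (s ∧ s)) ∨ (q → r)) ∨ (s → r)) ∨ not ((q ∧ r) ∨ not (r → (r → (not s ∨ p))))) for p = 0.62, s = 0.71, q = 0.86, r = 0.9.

1.00

not s: Gödel ¬ of 0.71 = 0 (operand ≠ 0)
(s ∧ not s) = min(0.71, 0) = 0
(s ∧ s) = min(0.71, 0.71) = 0.71
((s ∧ not s) ∧ (s ∧ s)) = min(0, 0.71) = 0
(q → r): 0.86 ≤ 0.9, so result = 1
(((s ∧ not s) ∧ (s ∧ s)) ∨ (q → r)) = max(0, 1) = 1
not (((s ∧ not s) ∧ (s ∧ s)) ∨ (q → r)): Gödel ¬ of 1 = 0 (operand ≠ 0)
(s → r): 0.71 ≤ 0.9, so result = 1
(not (((s ∧ not s) ∧ (s ∧ s)) ∨ (q → r)) ∨ (s → r)) = max(0, 1) = 1
(q ∧ r) = min(0.86, 0.9) = 0.86
not s: Gödel ¬ of 0.71 = 0 (operand ≠ 0)
(not s ∨ p) = max(0, 0.62) = 0.62
(r → (not s ∨ p)): 0.9 > 0.62, so result = 0.62
(r → (r → (not s ∨ p))): 0.9 > 0.62, so result = 0.62
not (r → (r → (not s ∨ p))): Gödel ¬ of 0.62 = 0 (operand ≠ 0)
((q ∧ r) ∨ not (r → (r → (not s ∨ p)))) = max(0.86, 0) = 0.86
not ((q ∧ r) ∨ not (r → (r → (not s ∨ p)))): Gödel ¬ of 0.86 = 0 (operand ≠ 0)
((not (((s ∧ not s) ∧ (s ∧ s)) ∨ (q → r)) ∨ (s → r)) ∨ not ((q ∧ r) ∨ not (r → (r → (not s ∨ p))))) = max(1, 0) = 1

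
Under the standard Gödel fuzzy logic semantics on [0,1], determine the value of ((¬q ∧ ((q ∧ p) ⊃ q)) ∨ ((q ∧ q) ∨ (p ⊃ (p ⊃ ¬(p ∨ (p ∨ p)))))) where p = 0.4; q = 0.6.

¬q: Gödel ¬ of 0.6 = 0 (operand ≠ 0)
(q ∧ p) = min(0.6, 0.4) = 0.4
((q ∧ p) ⊃ q): 0.4 ≤ 0.6, so result = 1
(¬q ∧ ((q ∧ p) ⊃ q)) = min(0, 1) = 0
(q ∧ q) = min(0.6, 0.6) = 0.6
(p ∨ p) = max(0.4, 0.4) = 0.4
(p ∨ (p ∨ p)) = max(0.4, 0.4) = 0.4
¬(p ∨ (p ∨ p)): Gödel ¬ of 0.4 = 0 (operand ≠ 0)
(p ⊃ ¬(p ∨ (p ∨ p))): 0.4 > 0, so result = 0
(p ⊃ (p ⊃ ¬(p ∨ (p ∨ p)))): 0.4 > 0, so result = 0
((q ∧ q) ∨ (p ⊃ (p ⊃ ¬(p ∨ (p ∨ p))))) = max(0.6, 0) = 0.6
((¬q ∧ ((q ∧ p) ⊃ q)) ∨ ((q ∧ q) ∨ (p ⊃ (p ⊃ ¬(p ∨ (p ∨ p)))))) = max(0, 0.6) = 0.6

0.60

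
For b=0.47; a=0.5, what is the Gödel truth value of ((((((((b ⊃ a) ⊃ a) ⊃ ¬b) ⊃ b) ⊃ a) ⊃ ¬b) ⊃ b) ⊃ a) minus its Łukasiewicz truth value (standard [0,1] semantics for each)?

-0.06

Gödel evaluation:
  (b ⊃ a): 0.47 ≤ 0.5, so result = 1
  ((b ⊃ a) ⊃ a): 1 > 0.5, so result = 0.5
  ¬b: Gödel ¬ of 0.47 = 0 (operand ≠ 0)
  (((b ⊃ a) ⊃ a) ⊃ ¬b): 0.5 > 0, so result = 0
  ((((b ⊃ a) ⊃ a) ⊃ ¬b) ⊃ b): 0 ≤ 0.47, so result = 1
  (((((b ⊃ a) ⊃ a) ⊃ ¬b) ⊃ b) ⊃ a): 1 > 0.5, so result = 0.5
  ¬b: Gödel ¬ of 0.47 = 0 (operand ≠ 0)
  ((((((b ⊃ a) ⊃ a) ⊃ ¬b) ⊃ b) ⊃ a) ⊃ ¬b): 0.5 > 0, so result = 0
  (((((((b ⊃ a) ⊃ a) ⊃ ¬b) ⊃ b) ⊃ a) ⊃ ¬b) ⊃ b): 0 ≤ 0.47, so result = 1
  ((((((((b ⊃ a) ⊃ a) ⊃ ¬b) ⊃ b) ⊃ a) ⊃ ¬b) ⊃ b) ⊃ a): 1 > 0.5, so result = 0.5
  Gödel value = 0.5
Łukasiewicz evaluation:
  (b ⊃ a): min(1, 1 − 0.47 + 0.5) = 1
  ((b ⊃ a) ⊃ a): min(1, 1 − 1 + 0.5) = 0.5
  ¬b: Łukasiewicz ¬ gives 1 − 0.47 = 0.53
  (((b ⊃ a) ⊃ a) ⊃ ¬b): min(1, 1 − 0.5 + 0.53) = 1
  ((((b ⊃ a) ⊃ a) ⊃ ¬b) ⊃ b): min(1, 1 − 1 + 0.47) = 0.47
  (((((b ⊃ a) ⊃ a) ⊃ ¬b) ⊃ b) ⊃ a): min(1, 1 − 0.47 + 0.5) = 1
  ¬b: Łukasiewicz ¬ gives 1 − 0.47 = 0.53
  ((((((b ⊃ a) ⊃ a) ⊃ ¬b) ⊃ b) ⊃ a) ⊃ ¬b): min(1, 1 − 1 + 0.53) = 0.53
  (((((((b ⊃ a) ⊃ a) ⊃ ¬b) ⊃ b) ⊃ a) ⊃ ¬b) ⊃ b): min(1, 1 − 0.53 + 0.47) = 0.94
  ((((((((b ⊃ a) ⊃ a) ⊃ ¬b) ⊃ b) ⊃ a) ⊃ ¬b) ⊃ b) ⊃ a): min(1, 1 − 0.94 + 0.5) = 0.56
  Łukasiewicz value = 0.56
Difference: 0.5 − 0.56 = -0.06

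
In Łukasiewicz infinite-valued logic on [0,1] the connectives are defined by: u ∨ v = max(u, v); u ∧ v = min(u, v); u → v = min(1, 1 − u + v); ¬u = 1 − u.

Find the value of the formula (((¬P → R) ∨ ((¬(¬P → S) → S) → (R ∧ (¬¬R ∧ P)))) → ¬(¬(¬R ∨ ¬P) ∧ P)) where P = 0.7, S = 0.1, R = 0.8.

¬P: Łukasiewicz ¬ gives 1 − 0.7 = 0.3
(¬P → R): min(1, 1 − 0.3 + 0.8) = 1
¬P: Łukasiewicz ¬ gives 1 − 0.7 = 0.3
(¬P → S): min(1, 1 − 0.3 + 0.1) = 0.8
¬(¬P → S): Łukasiewicz ¬ gives 1 − 0.8 = 0.2
(¬(¬P → S) → S): min(1, 1 − 0.2 + 0.1) = 0.9
¬R: Łukasiewicz ¬ gives 1 − 0.8 = 0.2
¬¬R: Łukasiewicz ¬ gives 1 − 0.2 = 0.8
(¬¬R ∧ P) = min(0.8, 0.7) = 0.7
(R ∧ (¬¬R ∧ P)) = min(0.8, 0.7) = 0.7
((¬(¬P → S) → S) → (R ∧ (¬¬R ∧ P))): min(1, 1 − 0.9 + 0.7) = 0.8
((¬P → R) ∨ ((¬(¬P → S) → S) → (R ∧ (¬¬R ∧ P)))) = max(1, 0.8) = 1
¬R: Łukasiewicz ¬ gives 1 − 0.8 = 0.2
¬P: Łukasiewicz ¬ gives 1 − 0.7 = 0.3
(¬R ∨ ¬P) = max(0.2, 0.3) = 0.3
¬(¬R ∨ ¬P): Łukasiewicz ¬ gives 1 − 0.3 = 0.7
(¬(¬R ∨ ¬P) ∧ P) = min(0.7, 0.7) = 0.7
¬(¬(¬R ∨ ¬P) ∧ P): Łukasiewicz ¬ gives 1 − 0.7 = 0.3
(((¬P → R) ∨ ((¬(¬P → S) → S) → (R ∧ (¬¬R ∧ P)))) → ¬(¬(¬R ∨ ¬P) ∧ P)): min(1, 1 − 1 + 0.3) = 0.3

0.30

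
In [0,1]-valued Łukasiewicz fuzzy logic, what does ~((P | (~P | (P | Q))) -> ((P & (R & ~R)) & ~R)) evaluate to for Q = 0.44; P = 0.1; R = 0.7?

0.80

~P: Łukasiewicz ¬ gives 1 − 0.1 = 0.9
(P | Q) = max(0.1, 0.44) = 0.44
(~P | (P | Q)) = max(0.9, 0.44) = 0.9
(P | (~P | (P | Q))) = max(0.1, 0.9) = 0.9
~R: Łukasiewicz ¬ gives 1 − 0.7 = 0.3
(R & ~R) = min(0.7, 0.3) = 0.3
(P & (R & ~R)) = min(0.1, 0.3) = 0.1
~R: Łukasiewicz ¬ gives 1 − 0.7 = 0.3
((P & (R & ~R)) & ~R) = min(0.1, 0.3) = 0.1
((P | (~P | (P | Q))) -> ((P & (R & ~R)) & ~R)): min(1, 1 − 0.9 + 0.1) = 0.2
~((P | (~P | (P | Q))) -> ((P & (R & ~R)) & ~R)): Łukasiewicz ¬ gives 1 − 0.2 = 0.8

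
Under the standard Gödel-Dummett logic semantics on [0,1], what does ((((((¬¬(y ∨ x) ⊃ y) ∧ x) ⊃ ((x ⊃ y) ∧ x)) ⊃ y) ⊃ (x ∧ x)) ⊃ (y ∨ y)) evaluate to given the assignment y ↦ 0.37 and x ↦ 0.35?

(y ∨ x) = max(0.37, 0.35) = 0.37
¬(y ∨ x): Gödel ¬ of 0.37 = 0 (operand ≠ 0)
¬¬(y ∨ x): Gödel ¬ of 0 = 1 (operand is 0)
(¬¬(y ∨ x) ⊃ y): 1 > 0.37, so result = 0.37
((¬¬(y ∨ x) ⊃ y) ∧ x) = min(0.37, 0.35) = 0.35
(x ⊃ y): 0.35 ≤ 0.37, so result = 1
((x ⊃ y) ∧ x) = min(1, 0.35) = 0.35
(((¬¬(y ∨ x) ⊃ y) ∧ x) ⊃ ((x ⊃ y) ∧ x)): 0.35 ≤ 0.35, so result = 1
((((¬¬(y ∨ x) ⊃ y) ∧ x) ⊃ ((x ⊃ y) ∧ x)) ⊃ y): 1 > 0.37, so result = 0.37
(x ∧ x) = min(0.35, 0.35) = 0.35
(((((¬¬(y ∨ x) ⊃ y) ∧ x) ⊃ ((x ⊃ y) ∧ x)) ⊃ y) ⊃ (x ∧ x)): 0.37 > 0.35, so result = 0.35
(y ∨ y) = max(0.37, 0.37) = 0.37
((((((¬¬(y ∨ x) ⊃ y) ∧ x) ⊃ ((x ⊃ y) ∧ x)) ⊃ y) ⊃ (x ∧ x)) ⊃ (y ∨ y)): 0.35 ≤ 0.37, so result = 1

1.00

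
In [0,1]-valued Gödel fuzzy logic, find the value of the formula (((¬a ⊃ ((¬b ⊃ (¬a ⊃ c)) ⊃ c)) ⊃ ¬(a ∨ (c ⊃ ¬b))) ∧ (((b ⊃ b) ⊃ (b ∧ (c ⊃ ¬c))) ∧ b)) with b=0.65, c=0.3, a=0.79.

0.00

¬a: Gödel ¬ of 0.79 = 0 (operand ≠ 0)
¬b: Gödel ¬ of 0.65 = 0 (operand ≠ 0)
¬a: Gödel ¬ of 0.79 = 0 (operand ≠ 0)
(¬a ⊃ c): 0 ≤ 0.3, so result = 1
(¬b ⊃ (¬a ⊃ c)): 0 ≤ 1, so result = 1
((¬b ⊃ (¬a ⊃ c)) ⊃ c): 1 > 0.3, so result = 0.3
(¬a ⊃ ((¬b ⊃ (¬a ⊃ c)) ⊃ c)): 0 ≤ 0.3, so result = 1
¬b: Gödel ¬ of 0.65 = 0 (operand ≠ 0)
(c ⊃ ¬b): 0.3 > 0, so result = 0
(a ∨ (c ⊃ ¬b)) = max(0.79, 0) = 0.79
¬(a ∨ (c ⊃ ¬b)): Gödel ¬ of 0.79 = 0 (operand ≠ 0)
((¬a ⊃ ((¬b ⊃ (¬a ⊃ c)) ⊃ c)) ⊃ ¬(a ∨ (c ⊃ ¬b))): 1 > 0, so result = 0
(b ⊃ b): 0.65 ≤ 0.65, so result = 1
¬c: Gödel ¬ of 0.3 = 0 (operand ≠ 0)
(c ⊃ ¬c): 0.3 > 0, so result = 0
(b ∧ (c ⊃ ¬c)) = min(0.65, 0) = 0
((b ⊃ b) ⊃ (b ∧ (c ⊃ ¬c))): 1 > 0, so result = 0
(((b ⊃ b) ⊃ (b ∧ (c ⊃ ¬c))) ∧ b) = min(0, 0.65) = 0
(((¬a ⊃ ((¬b ⊃ (¬a ⊃ c)) ⊃ c)) ⊃ ¬(a ∨ (c ⊃ ¬b))) ∧ (((b ⊃ b) ⊃ (b ∧ (c ⊃ ¬c))) ∧ b)) = min(0, 0) = 0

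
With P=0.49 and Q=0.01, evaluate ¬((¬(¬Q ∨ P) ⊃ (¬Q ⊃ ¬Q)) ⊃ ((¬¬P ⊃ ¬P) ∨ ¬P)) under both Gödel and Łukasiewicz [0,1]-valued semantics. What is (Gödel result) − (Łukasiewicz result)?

1.00

Gödel evaluation:
  ¬Q: Gödel ¬ of 0.01 = 0 (operand ≠ 0)
  (¬Q ∨ P) = max(0, 0.49) = 0.49
  ¬(¬Q ∨ P): Gödel ¬ of 0.49 = 0 (operand ≠ 0)
  ¬Q: Gödel ¬ of 0.01 = 0 (operand ≠ 0)
  ¬Q: Gödel ¬ of 0.01 = 0 (operand ≠ 0)
  (¬Q ⊃ ¬Q): 0 ≤ 0, so result = 1
  (¬(¬Q ∨ P) ⊃ (¬Q ⊃ ¬Q)): 0 ≤ 1, so result = 1
  ¬P: Gödel ¬ of 0.49 = 0 (operand ≠ 0)
  ¬¬P: Gödel ¬ of 0 = 1 (operand is 0)
  ¬P: Gödel ¬ of 0.49 = 0 (operand ≠ 0)
  (¬¬P ⊃ ¬P): 1 > 0, so result = 0
  ¬P: Gödel ¬ of 0.49 = 0 (operand ≠ 0)
  ((¬¬P ⊃ ¬P) ∨ ¬P) = max(0, 0) = 0
  ((¬(¬Q ∨ P) ⊃ (¬Q ⊃ ¬Q)) ⊃ ((¬¬P ⊃ ¬P) ∨ ¬P)): 1 > 0, so result = 0
  ¬((¬(¬Q ∨ P) ⊃ (¬Q ⊃ ¬Q)) ⊃ ((¬¬P ⊃ ¬P) ∨ ¬P)): Gödel ¬ of 0 = 1 (operand is 0)
  Gödel value = 1
Łukasiewicz evaluation:
  ¬Q: Łukasiewicz ¬ gives 1 − 0.01 = 0.99
  (¬Q ∨ P) = max(0.99, 0.49) = 0.99
  ¬(¬Q ∨ P): Łukasiewicz ¬ gives 1 − 0.99 = 0.01
  ¬Q: Łukasiewicz ¬ gives 1 − 0.01 = 0.99
  ¬Q: Łukasiewicz ¬ gives 1 − 0.01 = 0.99
  (¬Q ⊃ ¬Q): min(1, 1 − 0.99 + 0.99) = 1
  (¬(¬Q ∨ P) ⊃ (¬Q ⊃ ¬Q)): min(1, 1 − 0.01 + 1) = 1
  ¬P: Łukasiewicz ¬ gives 1 − 0.49 = 0.51
  ¬¬P: Łukasiewicz ¬ gives 1 − 0.51 = 0.49
  ¬P: Łukasiewicz ¬ gives 1 − 0.49 = 0.51
  (¬¬P ⊃ ¬P): min(1, 1 − 0.49 + 0.51) = 1
  ¬P: Łukasiewicz ¬ gives 1 − 0.49 = 0.51
  ((¬¬P ⊃ ¬P) ∨ ¬P) = max(1, 0.51) = 1
  ((¬(¬Q ∨ P) ⊃ (¬Q ⊃ ¬Q)) ⊃ ((¬¬P ⊃ ¬P) ∨ ¬P)): min(1, 1 − 1 + 1) = 1
  ¬((¬(¬Q ∨ P) ⊃ (¬Q ⊃ ¬Q)) ⊃ ((¬¬P ⊃ ¬P) ∨ ¬P)): Łukasiewicz ¬ gives 1 − 1 = 0
  Łukasiewicz value = 0
Difference: 1 − 0 = 1.00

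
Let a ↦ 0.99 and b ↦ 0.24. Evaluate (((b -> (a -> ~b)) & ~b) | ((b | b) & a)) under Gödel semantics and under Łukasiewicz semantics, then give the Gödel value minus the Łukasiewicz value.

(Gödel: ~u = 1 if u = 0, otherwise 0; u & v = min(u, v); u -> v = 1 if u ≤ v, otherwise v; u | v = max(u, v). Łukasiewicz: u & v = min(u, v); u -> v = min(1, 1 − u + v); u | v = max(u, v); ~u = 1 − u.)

-0.52

Gödel evaluation:
  ~b: Gödel ¬ of 0.24 = 0 (operand ≠ 0)
  (a -> ~b): 0.99 > 0, so result = 0
  (b -> (a -> ~b)): 0.24 > 0, so result = 0
  ~b: Gödel ¬ of 0.24 = 0 (operand ≠ 0)
  ((b -> (a -> ~b)) & ~b) = min(0, 0) = 0
  (b | b) = max(0.24, 0.24) = 0.24
  ((b | b) & a) = min(0.24, 0.99) = 0.24
  (((b -> (a -> ~b)) & ~b) | ((b | b) & a)) = max(0, 0.24) = 0.24
  Gödel value = 0.24
Łukasiewicz evaluation:
  ~b: Łukasiewicz ¬ gives 1 − 0.24 = 0.76
  (a -> ~b): min(1, 1 − 0.99 + 0.76) = 0.77
  (b -> (a -> ~b)): min(1, 1 − 0.24 + 0.77) = 1
  ~b: Łukasiewicz ¬ gives 1 − 0.24 = 0.76
  ((b -> (a -> ~b)) & ~b) = min(1, 0.76) = 0.76
  (b | b) = max(0.24, 0.24) = 0.24
  ((b | b) & a) = min(0.24, 0.99) = 0.24
  (((b -> (a -> ~b)) & ~b) | ((b | b) & a)) = max(0.76, 0.24) = 0.76
  Łukasiewicz value = 0.76
Difference: 0.24 − 0.76 = -0.52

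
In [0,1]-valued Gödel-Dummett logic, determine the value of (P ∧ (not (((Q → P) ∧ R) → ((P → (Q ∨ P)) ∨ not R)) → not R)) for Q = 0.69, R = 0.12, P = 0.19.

(Q → P): 0.69 > 0.19, so result = 0.19
((Q → P) ∧ R) = min(0.19, 0.12) = 0.12
(Q ∨ P) = max(0.69, 0.19) = 0.69
(P → (Q ∨ P)): 0.19 ≤ 0.69, so result = 1
not R: Gödel ¬ of 0.12 = 0 (operand ≠ 0)
((P → (Q ∨ P)) ∨ not R) = max(1, 0) = 1
(((Q → P) ∧ R) → ((P → (Q ∨ P)) ∨ not R)): 0.12 ≤ 1, so result = 1
not (((Q → P) ∧ R) → ((P → (Q ∨ P)) ∨ not R)): Gödel ¬ of 1 = 0 (operand ≠ 0)
not R: Gödel ¬ of 0.12 = 0 (operand ≠ 0)
(not (((Q → P) ∧ R) → ((P → (Q ∨ P)) ∨ not R)) → not R): 0 ≤ 0, so result = 1
(P ∧ (not (((Q → P) ∧ R) → ((P → (Q ∨ P)) ∨ not R)) → not R)) = min(0.19, 1) = 0.19

0.19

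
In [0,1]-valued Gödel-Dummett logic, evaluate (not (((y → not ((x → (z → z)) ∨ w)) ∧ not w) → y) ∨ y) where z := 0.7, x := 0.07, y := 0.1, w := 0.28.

0.10

(z → z): 0.7 ≤ 0.7, so result = 1
(x → (z → z)): 0.07 ≤ 1, so result = 1
((x → (z → z)) ∨ w) = max(1, 0.28) = 1
not ((x → (z → z)) ∨ w): Gödel ¬ of 1 = 0 (operand ≠ 0)
(y → not ((x → (z → z)) ∨ w)): 0.1 > 0, so result = 0
not w: Gödel ¬ of 0.28 = 0 (operand ≠ 0)
((y → not ((x → (z → z)) ∨ w)) ∧ not w) = min(0, 0) = 0
(((y → not ((x → (z → z)) ∨ w)) ∧ not w) → y): 0 ≤ 0.1, so result = 1
not (((y → not ((x → (z → z)) ∨ w)) ∧ not w) → y): Gödel ¬ of 1 = 0 (operand ≠ 0)
(not (((y → not ((x → (z → z)) ∨ w)) ∧ not w) → y) ∨ y) = max(0, 0.1) = 0.1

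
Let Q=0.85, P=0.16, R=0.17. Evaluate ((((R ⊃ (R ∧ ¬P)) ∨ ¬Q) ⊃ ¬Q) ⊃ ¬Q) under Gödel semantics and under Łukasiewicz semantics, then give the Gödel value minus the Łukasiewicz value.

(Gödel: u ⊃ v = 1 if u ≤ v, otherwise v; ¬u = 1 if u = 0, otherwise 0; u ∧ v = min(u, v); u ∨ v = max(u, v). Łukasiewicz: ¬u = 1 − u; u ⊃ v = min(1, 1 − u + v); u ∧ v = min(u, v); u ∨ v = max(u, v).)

-1.00

Gödel evaluation:
  ¬P: Gödel ¬ of 0.16 = 0 (operand ≠ 0)
  (R ∧ ¬P) = min(0.17, 0) = 0
  (R ⊃ (R ∧ ¬P)): 0.17 > 0, so result = 0
  ¬Q: Gödel ¬ of 0.85 = 0 (operand ≠ 0)
  ((R ⊃ (R ∧ ¬P)) ∨ ¬Q) = max(0, 0) = 0
  ¬Q: Gödel ¬ of 0.85 = 0 (operand ≠ 0)
  (((R ⊃ (R ∧ ¬P)) ∨ ¬Q) ⊃ ¬Q): 0 ≤ 0, so result = 1
  ¬Q: Gödel ¬ of 0.85 = 0 (operand ≠ 0)
  ((((R ⊃ (R ∧ ¬P)) ∨ ¬Q) ⊃ ¬Q) ⊃ ¬Q): 1 > 0, so result = 0
  Gödel value = 0
Łukasiewicz evaluation:
  ¬P: Łukasiewicz ¬ gives 1 − 0.16 = 0.84
  (R ∧ ¬P) = min(0.17, 0.84) = 0.17
  (R ⊃ (R ∧ ¬P)): min(1, 1 − 0.17 + 0.17) = 1
  ¬Q: Łukasiewicz ¬ gives 1 − 0.85 = 0.15
  ((R ⊃ (R ∧ ¬P)) ∨ ¬Q) = max(1, 0.15) = 1
  ¬Q: Łukasiewicz ¬ gives 1 − 0.85 = 0.15
  (((R ⊃ (R ∧ ¬P)) ∨ ¬Q) ⊃ ¬Q): min(1, 1 − 1 + 0.15) = 0.15
  ¬Q: Łukasiewicz ¬ gives 1 − 0.85 = 0.15
  ((((R ⊃ (R ∧ ¬P)) ∨ ¬Q) ⊃ ¬Q) ⊃ ¬Q): min(1, 1 − 0.15 + 0.15) = 1
  Łukasiewicz value = 1
Difference: 0 − 1 = -1.00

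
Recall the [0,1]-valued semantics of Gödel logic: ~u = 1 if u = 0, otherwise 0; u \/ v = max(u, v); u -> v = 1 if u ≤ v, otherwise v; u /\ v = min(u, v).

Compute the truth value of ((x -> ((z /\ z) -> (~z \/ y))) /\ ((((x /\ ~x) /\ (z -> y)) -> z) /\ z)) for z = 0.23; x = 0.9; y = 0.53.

0.23

(z /\ z) = min(0.23, 0.23) = 0.23
~z: Gödel ¬ of 0.23 = 0 (operand ≠ 0)
(~z \/ y) = max(0, 0.53) = 0.53
((z /\ z) -> (~z \/ y)): 0.23 ≤ 0.53, so result = 1
(x -> ((z /\ z) -> (~z \/ y))): 0.9 ≤ 1, so result = 1
~x: Gödel ¬ of 0.9 = 0 (operand ≠ 0)
(x /\ ~x) = min(0.9, 0) = 0
(z -> y): 0.23 ≤ 0.53, so result = 1
((x /\ ~x) /\ (z -> y)) = min(0, 1) = 0
(((x /\ ~x) /\ (z -> y)) -> z): 0 ≤ 0.23, so result = 1
((((x /\ ~x) /\ (z -> y)) -> z) /\ z) = min(1, 0.23) = 0.23
((x -> ((z /\ z) -> (~z \/ y))) /\ ((((x /\ ~x) /\ (z -> y)) -> z) /\ z)) = min(1, 0.23) = 0.23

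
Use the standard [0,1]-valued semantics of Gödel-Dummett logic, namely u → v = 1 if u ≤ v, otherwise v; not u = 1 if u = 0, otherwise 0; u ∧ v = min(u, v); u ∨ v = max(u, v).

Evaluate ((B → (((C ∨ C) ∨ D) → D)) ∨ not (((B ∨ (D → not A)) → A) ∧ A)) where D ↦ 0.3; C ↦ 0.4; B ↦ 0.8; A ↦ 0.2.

(C ∨ C) = max(0.4, 0.4) = 0.4
((C ∨ C) ∨ D) = max(0.4, 0.3) = 0.4
(((C ∨ C) ∨ D) → D): 0.4 > 0.3, so result = 0.3
(B → (((C ∨ C) ∨ D) → D)): 0.8 > 0.3, so result = 0.3
not A: Gödel ¬ of 0.2 = 0 (operand ≠ 0)
(D → not A): 0.3 > 0, so result = 0
(B ∨ (D → not A)) = max(0.8, 0) = 0.8
((B ∨ (D → not A)) → A): 0.8 > 0.2, so result = 0.2
(((B ∨ (D → not A)) → A) ∧ A) = min(0.2, 0.2) = 0.2
not (((B ∨ (D → not A)) → A) ∧ A): Gödel ¬ of 0.2 = 0 (operand ≠ 0)
((B → (((C ∨ C) ∨ D) → D)) ∨ not (((B ∨ (D → not A)) → A) ∧ A)) = max(0.3, 0) = 0.3

0.30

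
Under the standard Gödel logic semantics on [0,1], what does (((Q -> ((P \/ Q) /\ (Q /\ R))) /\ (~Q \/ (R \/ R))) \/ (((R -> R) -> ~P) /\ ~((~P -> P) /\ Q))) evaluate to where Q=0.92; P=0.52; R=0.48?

(P \/ Q) = max(0.52, 0.92) = 0.92
(Q /\ R) = min(0.92, 0.48) = 0.48
((P \/ Q) /\ (Q /\ R)) = min(0.92, 0.48) = 0.48
(Q -> ((P \/ Q) /\ (Q /\ R))): 0.92 > 0.48, so result = 0.48
~Q: Gödel ¬ of 0.92 = 0 (operand ≠ 0)
(R \/ R) = max(0.48, 0.48) = 0.48
(~Q \/ (R \/ R)) = max(0, 0.48) = 0.48
((Q -> ((P \/ Q) /\ (Q /\ R))) /\ (~Q \/ (R \/ R))) = min(0.48, 0.48) = 0.48
(R -> R): 0.48 ≤ 0.48, so result = 1
~P: Gödel ¬ of 0.52 = 0 (operand ≠ 0)
((R -> R) -> ~P): 1 > 0, so result = 0
~P: Gödel ¬ of 0.52 = 0 (operand ≠ 0)
(~P -> P): 0 ≤ 0.52, so result = 1
((~P -> P) /\ Q) = min(1, 0.92) = 0.92
~((~P -> P) /\ Q): Gödel ¬ of 0.92 = 0 (operand ≠ 0)
(((R -> R) -> ~P) /\ ~((~P -> P) /\ Q)) = min(0, 0) = 0
(((Q -> ((P \/ Q) /\ (Q /\ R))) /\ (~Q \/ (R \/ R))) \/ (((R -> R) -> ~P) /\ ~((~P -> P) /\ Q))) = max(0.48, 0) = 0.48

0.48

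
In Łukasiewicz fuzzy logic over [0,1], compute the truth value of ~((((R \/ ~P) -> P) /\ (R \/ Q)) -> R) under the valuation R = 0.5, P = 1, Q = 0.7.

0.20

~P: Łukasiewicz ¬ gives 1 − 1 = 0
(R \/ ~P) = max(0.5, 0) = 0.5
((R \/ ~P) -> P): min(1, 1 − 0.5 + 1) = 1
(R \/ Q) = max(0.5, 0.7) = 0.7
(((R \/ ~P) -> P) /\ (R \/ Q)) = min(1, 0.7) = 0.7
((((R \/ ~P) -> P) /\ (R \/ Q)) -> R): min(1, 1 − 0.7 + 0.5) = 0.8
~((((R \/ ~P) -> P) /\ (R \/ Q)) -> R): Łukasiewicz ¬ gives 1 − 0.8 = 0.2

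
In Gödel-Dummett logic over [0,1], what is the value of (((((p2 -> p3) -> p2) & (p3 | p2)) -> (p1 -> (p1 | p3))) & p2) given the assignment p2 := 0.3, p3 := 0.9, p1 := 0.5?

0.30

(p2 -> p3): 0.3 ≤ 0.9, so result = 1
((p2 -> p3) -> p2): 1 > 0.3, so result = 0.3
(p3 | p2) = max(0.9, 0.3) = 0.9
(((p2 -> p3) -> p2) & (p3 | p2)) = min(0.3, 0.9) = 0.3
(p1 | p3) = max(0.5, 0.9) = 0.9
(p1 -> (p1 | p3)): 0.5 ≤ 0.9, so result = 1
((((p2 -> p3) -> p2) & (p3 | p2)) -> (p1 -> (p1 | p3))): 0.3 ≤ 1, so result = 1
(((((p2 -> p3) -> p2) & (p3 | p2)) -> (p1 -> (p1 | p3))) & p2) = min(1, 0.3) = 0.3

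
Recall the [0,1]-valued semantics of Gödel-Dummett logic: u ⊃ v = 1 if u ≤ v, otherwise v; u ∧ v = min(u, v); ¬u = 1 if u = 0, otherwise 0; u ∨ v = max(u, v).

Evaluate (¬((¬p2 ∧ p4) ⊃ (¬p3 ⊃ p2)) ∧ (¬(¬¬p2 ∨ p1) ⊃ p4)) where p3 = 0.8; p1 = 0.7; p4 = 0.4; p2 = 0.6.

¬p2: Gödel ¬ of 0.6 = 0 (operand ≠ 0)
(¬p2 ∧ p4) = min(0, 0.4) = 0
¬p3: Gödel ¬ of 0.8 = 0 (operand ≠ 0)
(¬p3 ⊃ p2): 0 ≤ 0.6, so result = 1
((¬p2 ∧ p4) ⊃ (¬p3 ⊃ p2)): 0 ≤ 1, so result = 1
¬((¬p2 ∧ p4) ⊃ (¬p3 ⊃ p2)): Gödel ¬ of 1 = 0 (operand ≠ 0)
¬p2: Gödel ¬ of 0.6 = 0 (operand ≠ 0)
¬¬p2: Gödel ¬ of 0 = 1 (operand is 0)
(¬¬p2 ∨ p1) = max(1, 0.7) = 1
¬(¬¬p2 ∨ p1): Gödel ¬ of 1 = 0 (operand ≠ 0)
(¬(¬¬p2 ∨ p1) ⊃ p4): 0 ≤ 0.4, so result = 1
(¬((¬p2 ∧ p4) ⊃ (¬p3 ⊃ p2)) ∧ (¬(¬¬p2 ∨ p1) ⊃ p4)) = min(0, 1) = 0

0.00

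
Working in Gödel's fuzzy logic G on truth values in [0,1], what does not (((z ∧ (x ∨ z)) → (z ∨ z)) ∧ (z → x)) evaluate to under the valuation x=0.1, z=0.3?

(x ∨ z) = max(0.1, 0.3) = 0.3
(z ∧ (x ∨ z)) = min(0.3, 0.3) = 0.3
(z ∨ z) = max(0.3, 0.3) = 0.3
((z ∧ (x ∨ z)) → (z ∨ z)): 0.3 ≤ 0.3, so result = 1
(z → x): 0.3 > 0.1, so result = 0.1
(((z ∧ (x ∨ z)) → (z ∨ z)) ∧ (z → x)) = min(1, 0.1) = 0.1
not (((z ∧ (x ∨ z)) → (z ∨ z)) ∧ (z → x)): Gödel ¬ of 0.1 = 0 (operand ≠ 0)

0.00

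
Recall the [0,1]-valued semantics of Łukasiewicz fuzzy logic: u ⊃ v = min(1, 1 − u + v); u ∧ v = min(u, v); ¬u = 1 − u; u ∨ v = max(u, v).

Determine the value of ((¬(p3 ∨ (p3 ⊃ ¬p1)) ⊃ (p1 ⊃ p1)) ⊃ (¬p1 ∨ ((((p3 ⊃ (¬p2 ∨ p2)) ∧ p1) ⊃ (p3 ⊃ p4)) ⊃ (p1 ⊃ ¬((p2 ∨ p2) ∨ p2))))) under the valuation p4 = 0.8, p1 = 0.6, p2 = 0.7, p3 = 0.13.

¬p1: Łukasiewicz ¬ gives 1 − 0.6 = 0.4
(p3 ⊃ ¬p1): min(1, 1 − 0.13 + 0.4) = 1
(p3 ∨ (p3 ⊃ ¬p1)) = max(0.13, 1) = 1
¬(p3 ∨ (p3 ⊃ ¬p1)): Łukasiewicz ¬ gives 1 − 1 = 0
(p1 ⊃ p1): min(1, 1 − 0.6 + 0.6) = 1
(¬(p3 ∨ (p3 ⊃ ¬p1)) ⊃ (p1 ⊃ p1)): min(1, 1 − 0 + 1) = 1
¬p1: Łukasiewicz ¬ gives 1 − 0.6 = 0.4
¬p2: Łukasiewicz ¬ gives 1 − 0.7 = 0.3
(¬p2 ∨ p2) = max(0.3, 0.7) = 0.7
(p3 ⊃ (¬p2 ∨ p2)): min(1, 1 − 0.13 + 0.7) = 1
((p3 ⊃ (¬p2 ∨ p2)) ∧ p1) = min(1, 0.6) = 0.6
(p3 ⊃ p4): min(1, 1 − 0.13 + 0.8) = 1
(((p3 ⊃ (¬p2 ∨ p2)) ∧ p1) ⊃ (p3 ⊃ p4)): min(1, 1 − 0.6 + 1) = 1
(p2 ∨ p2) = max(0.7, 0.7) = 0.7
((p2 ∨ p2) ∨ p2) = max(0.7, 0.7) = 0.7
¬((p2 ∨ p2) ∨ p2): Łukasiewicz ¬ gives 1 − 0.7 = 0.3
(p1 ⊃ ¬((p2 ∨ p2) ∨ p2)): min(1, 1 − 0.6 + 0.3) = 0.7
((((p3 ⊃ (¬p2 ∨ p2)) ∧ p1) ⊃ (p3 ⊃ p4)) ⊃ (p1 ⊃ ¬((p2 ∨ p2) ∨ p2))): min(1, 1 − 1 + 0.7) = 0.7
(¬p1 ∨ ((((p3 ⊃ (¬p2 ∨ p2)) ∧ p1) ⊃ (p3 ⊃ p4)) ⊃ (p1 ⊃ ¬((p2 ∨ p2) ∨ p2)))) = max(0.4, 0.7) = 0.7
((¬(p3 ∨ (p3 ⊃ ¬p1)) ⊃ (p1 ⊃ p1)) ⊃ (¬p1 ∨ ((((p3 ⊃ (¬p2 ∨ p2)) ∧ p1) ⊃ (p3 ⊃ p4)) ⊃ (p1 ⊃ ¬((p2 ∨ p2) ∨ p2))))): min(1, 1 − 1 + 0.7) = 0.7

0.70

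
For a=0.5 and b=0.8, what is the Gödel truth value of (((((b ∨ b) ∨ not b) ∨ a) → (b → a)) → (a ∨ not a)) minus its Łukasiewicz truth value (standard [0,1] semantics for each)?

0.40

Gödel evaluation:
  (b ∨ b) = max(0.8, 0.8) = 0.8
  not b: Gödel ¬ of 0.8 = 0 (operand ≠ 0)
  ((b ∨ b) ∨ not b) = max(0.8, 0) = 0.8
  (((b ∨ b) ∨ not b) ∨ a) = max(0.8, 0.5) = 0.8
  (b → a): 0.8 > 0.5, so result = 0.5
  ((((b ∨ b) ∨ not b) ∨ a) → (b → a)): 0.8 > 0.5, so result = 0.5
  not a: Gödel ¬ of 0.5 = 0 (operand ≠ 0)
  (a ∨ not a) = max(0.5, 0) = 0.5
  (((((b ∨ b) ∨ not b) ∨ a) → (b → a)) → (a ∨ not a)): 0.5 ≤ 0.5, so result = 1
  Gödel value = 1
Łukasiewicz evaluation:
  (b ∨ b) = max(0.8, 0.8) = 0.8
  not b: Łukasiewicz ¬ gives 1 − 0.8 = 0.2
  ((b ∨ b) ∨ not b) = max(0.8, 0.2) = 0.8
  (((b ∨ b) ∨ not b) ∨ a) = max(0.8, 0.5) = 0.8
  (b → a): min(1, 1 − 0.8 + 0.5) = 0.7
  ((((b ∨ b) ∨ not b) ∨ a) → (b → a)): min(1, 1 − 0.8 + 0.7) = 0.9
  not a: Łukasiewicz ¬ gives 1 − 0.5 = 0.5
  (a ∨ not a) = max(0.5, 0.5) = 0.5
  (((((b ∨ b) ∨ not b) ∨ a) → (b → a)) → (a ∨ not a)): min(1, 1 − 0.9 + 0.5) = 0.6
  Łukasiewicz value = 0.6
Difference: 1 − 0.6 = 0.40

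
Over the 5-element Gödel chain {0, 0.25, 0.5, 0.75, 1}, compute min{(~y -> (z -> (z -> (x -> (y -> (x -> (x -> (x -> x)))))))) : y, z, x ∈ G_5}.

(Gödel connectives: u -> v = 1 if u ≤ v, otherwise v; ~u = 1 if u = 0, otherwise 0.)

Every assignment gives 1. For instance at y = 0, z = 0, x = 0:
  ~y: Gödel ¬ of 0 = 1 (operand is 0)
  (x -> x): 0 ≤ 0, so result = 1
  (x -> (x -> x)): 0 ≤ 1, so result = 1
  (x -> (x -> (x -> x))): 0 ≤ 1, so result = 1
  (y -> (x -> (x -> (x -> x)))): 0 ≤ 1, so result = 1
  (x -> (y -> (x -> (x -> (x -> x))))): 0 ≤ 1, so result = 1
  (z -> (x -> (y -> (x -> (x -> (x -> x)))))): 0 ≤ 1, so result = 1
  (z -> (z -> (x -> (y -> (x -> (x -> (x -> x))))))): 0 ≤ 1, so result = 1
  (~y -> (z -> (z -> (x -> (y -> (x -> (x -> (x -> x)))))))): 1 ≤ 1, so result = 1
All 125 assignments give value 1 — the formula is a G_5-tautology.

1.00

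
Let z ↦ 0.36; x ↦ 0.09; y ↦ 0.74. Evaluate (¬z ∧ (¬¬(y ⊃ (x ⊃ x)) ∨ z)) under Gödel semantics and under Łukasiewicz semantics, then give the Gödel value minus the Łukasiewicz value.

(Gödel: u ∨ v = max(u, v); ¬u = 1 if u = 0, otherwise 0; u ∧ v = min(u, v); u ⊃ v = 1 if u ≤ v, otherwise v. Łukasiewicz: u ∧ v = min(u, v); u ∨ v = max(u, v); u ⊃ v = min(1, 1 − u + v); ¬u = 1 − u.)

Gödel evaluation:
  ¬z: Gödel ¬ of 0.36 = 0 (operand ≠ 0)
  (x ⊃ x): 0.09 ≤ 0.09, so result = 1
  (y ⊃ (x ⊃ x)): 0.74 ≤ 1, so result = 1
  ¬(y ⊃ (x ⊃ x)): Gödel ¬ of 1 = 0 (operand ≠ 0)
  ¬¬(y ⊃ (x ⊃ x)): Gödel ¬ of 0 = 1 (operand is 0)
  (¬¬(y ⊃ (x ⊃ x)) ∨ z) = max(1, 0.36) = 1
  (¬z ∧ (¬¬(y ⊃ (x ⊃ x)) ∨ z)) = min(0, 1) = 0
  Gödel value = 0
Łukasiewicz evaluation:
  ¬z: Łukasiewicz ¬ gives 1 − 0.36 = 0.64
  (x ⊃ x): min(1, 1 − 0.09 + 0.09) = 1
  (y ⊃ (x ⊃ x)): min(1, 1 − 0.74 + 1) = 1
  ¬(y ⊃ (x ⊃ x)): Łukasiewicz ¬ gives 1 − 1 = 0
  ¬¬(y ⊃ (x ⊃ x)): Łukasiewicz ¬ gives 1 − 0 = 1
  (¬¬(y ⊃ (x ⊃ x)) ∨ z) = max(1, 0.36) = 1
  (¬z ∧ (¬¬(y ⊃ (x ⊃ x)) ∨ z)) = min(0.64, 1) = 0.64
  Łukasiewicz value = 0.64
Difference: 0 − 0.64 = -0.64

-0.64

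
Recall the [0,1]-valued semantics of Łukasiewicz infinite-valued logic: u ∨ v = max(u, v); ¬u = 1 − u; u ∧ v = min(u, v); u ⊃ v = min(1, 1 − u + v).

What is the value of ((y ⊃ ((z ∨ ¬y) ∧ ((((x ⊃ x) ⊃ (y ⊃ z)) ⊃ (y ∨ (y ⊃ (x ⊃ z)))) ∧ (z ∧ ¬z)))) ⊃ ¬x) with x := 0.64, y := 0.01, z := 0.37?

¬y: Łukasiewicz ¬ gives 1 − 0.01 = 0.99
(z ∨ ¬y) = max(0.37, 0.99) = 0.99
(x ⊃ x): min(1, 1 − 0.64 + 0.64) = 1
(y ⊃ z): min(1, 1 − 0.01 + 0.37) = 1
((x ⊃ x) ⊃ (y ⊃ z)): min(1, 1 − 1 + 1) = 1
(x ⊃ z): min(1, 1 − 0.64 + 0.37) = 0.73
(y ⊃ (x ⊃ z)): min(1, 1 − 0.01 + 0.73) = 1
(y ∨ (y ⊃ (x ⊃ z))) = max(0.01, 1) = 1
(((x ⊃ x) ⊃ (y ⊃ z)) ⊃ (y ∨ (y ⊃ (x ⊃ z)))): min(1, 1 − 1 + 1) = 1
¬z: Łukasiewicz ¬ gives 1 − 0.37 = 0.63
(z ∧ ¬z) = min(0.37, 0.63) = 0.37
((((x ⊃ x) ⊃ (y ⊃ z)) ⊃ (y ∨ (y ⊃ (x ⊃ z)))) ∧ (z ∧ ¬z)) = min(1, 0.37) = 0.37
((z ∨ ¬y) ∧ ((((x ⊃ x) ⊃ (y ⊃ z)) ⊃ (y ∨ (y ⊃ (x ⊃ z)))) ∧ (z ∧ ¬z))) = min(0.99, 0.37) = 0.37
(y ⊃ ((z ∨ ¬y) ∧ ((((x ⊃ x) ⊃ (y ⊃ z)) ⊃ (y ∨ (y ⊃ (x ⊃ z)))) ∧ (z ∧ ¬z)))): min(1, 1 − 0.01 + 0.37) = 1
¬x: Łukasiewicz ¬ gives 1 − 0.64 = 0.36
((y ⊃ ((z ∨ ¬y) ∧ ((((x ⊃ x) ⊃ (y ⊃ z)) ⊃ (y ∨ (y ⊃ (x ⊃ z)))) ∧ (z ∧ ¬z)))) ⊃ ¬x): min(1, 1 − 1 + 0.36) = 0.36

0.36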